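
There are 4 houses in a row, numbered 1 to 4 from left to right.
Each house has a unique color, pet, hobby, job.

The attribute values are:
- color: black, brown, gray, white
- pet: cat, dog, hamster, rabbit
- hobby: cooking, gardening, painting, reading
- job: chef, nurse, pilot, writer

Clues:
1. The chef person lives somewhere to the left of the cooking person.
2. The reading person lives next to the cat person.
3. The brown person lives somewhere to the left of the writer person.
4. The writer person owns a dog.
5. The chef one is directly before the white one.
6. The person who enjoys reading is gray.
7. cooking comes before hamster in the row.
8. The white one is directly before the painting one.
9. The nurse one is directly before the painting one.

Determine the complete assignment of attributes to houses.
Solution:

House | Color | Pet | Hobby | Job
---------------------------------
  1   | gray | rabbit | reading | chef
  2   | white | cat | cooking | nurse
  3   | brown | hamster | painting | pilot
  4   | black | dog | gardening | writer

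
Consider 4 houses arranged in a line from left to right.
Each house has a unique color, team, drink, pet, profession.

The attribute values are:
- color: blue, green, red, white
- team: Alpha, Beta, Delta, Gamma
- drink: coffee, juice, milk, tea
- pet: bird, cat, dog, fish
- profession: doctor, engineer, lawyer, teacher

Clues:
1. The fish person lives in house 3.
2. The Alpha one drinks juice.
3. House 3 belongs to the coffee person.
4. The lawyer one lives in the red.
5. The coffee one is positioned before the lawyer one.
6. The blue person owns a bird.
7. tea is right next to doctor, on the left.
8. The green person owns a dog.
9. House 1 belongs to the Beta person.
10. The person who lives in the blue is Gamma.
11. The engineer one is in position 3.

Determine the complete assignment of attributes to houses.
Solution:

House | Color | Team | Drink | Pet | Profession
-----------------------------------------------
  1   | green | Beta | tea | dog | teacher
  2   | blue | Gamma | milk | bird | doctor
  3   | white | Delta | coffee | fish | engineer
  4   | red | Alpha | juice | cat | lawyer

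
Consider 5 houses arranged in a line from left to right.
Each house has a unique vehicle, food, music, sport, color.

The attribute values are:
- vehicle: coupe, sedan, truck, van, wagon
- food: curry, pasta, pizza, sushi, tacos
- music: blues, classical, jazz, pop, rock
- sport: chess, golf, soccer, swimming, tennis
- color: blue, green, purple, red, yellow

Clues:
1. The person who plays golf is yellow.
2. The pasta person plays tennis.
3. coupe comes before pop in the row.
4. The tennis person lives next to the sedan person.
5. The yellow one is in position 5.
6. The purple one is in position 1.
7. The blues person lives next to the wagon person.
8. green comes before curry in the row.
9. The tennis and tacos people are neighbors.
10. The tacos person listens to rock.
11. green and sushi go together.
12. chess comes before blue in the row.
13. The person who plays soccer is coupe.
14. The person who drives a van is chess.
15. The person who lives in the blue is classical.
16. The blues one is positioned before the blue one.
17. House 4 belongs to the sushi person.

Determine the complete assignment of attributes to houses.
Solution:

House | Vehicle | Food | Music | Sport | Color
----------------------------------------------
  1   | van | pizza | blues | chess | purple
  2   | wagon | pasta | classical | tennis | blue
  3   | sedan | tacos | rock | swimming | red
  4   | coupe | sushi | jazz | soccer | green
  5   | truck | curry | pop | golf | yellow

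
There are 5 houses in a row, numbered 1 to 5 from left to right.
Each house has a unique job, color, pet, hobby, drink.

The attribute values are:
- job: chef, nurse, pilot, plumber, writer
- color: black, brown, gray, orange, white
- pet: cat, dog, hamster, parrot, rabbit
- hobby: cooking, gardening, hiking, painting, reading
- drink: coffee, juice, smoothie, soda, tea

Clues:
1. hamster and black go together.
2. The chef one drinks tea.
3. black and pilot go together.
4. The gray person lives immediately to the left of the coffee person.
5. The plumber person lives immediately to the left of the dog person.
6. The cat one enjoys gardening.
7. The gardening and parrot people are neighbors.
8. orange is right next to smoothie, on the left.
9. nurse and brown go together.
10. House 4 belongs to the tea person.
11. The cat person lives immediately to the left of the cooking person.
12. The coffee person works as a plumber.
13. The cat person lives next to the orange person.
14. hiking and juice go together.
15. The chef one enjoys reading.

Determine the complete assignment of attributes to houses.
Solution:

House | Job | Color | Pet | Hobby | Drink
-----------------------------------------
  1   | writer | gray | cat | gardening | soda
  2   | plumber | orange | parrot | cooking | coffee
  3   | nurse | brown | dog | painting | smoothie
  4   | chef | white | rabbit | reading | tea
  5   | pilot | black | hamster | hiking | juice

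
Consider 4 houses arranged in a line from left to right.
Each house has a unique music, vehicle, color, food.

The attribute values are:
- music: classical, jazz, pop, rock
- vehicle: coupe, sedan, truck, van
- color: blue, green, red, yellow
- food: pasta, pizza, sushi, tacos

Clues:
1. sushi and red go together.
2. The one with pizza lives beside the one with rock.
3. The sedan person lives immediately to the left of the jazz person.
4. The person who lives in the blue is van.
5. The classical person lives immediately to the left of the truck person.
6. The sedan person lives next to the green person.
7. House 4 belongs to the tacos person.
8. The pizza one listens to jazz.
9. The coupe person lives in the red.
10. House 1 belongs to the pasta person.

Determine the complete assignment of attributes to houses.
Solution:

House | Music | Vehicle | Color | Food
--------------------------------------
  1   | classical | sedan | yellow | pasta
  2   | jazz | truck | green | pizza
  3   | rock | coupe | red | sushi
  4   | pop | van | blue | tacos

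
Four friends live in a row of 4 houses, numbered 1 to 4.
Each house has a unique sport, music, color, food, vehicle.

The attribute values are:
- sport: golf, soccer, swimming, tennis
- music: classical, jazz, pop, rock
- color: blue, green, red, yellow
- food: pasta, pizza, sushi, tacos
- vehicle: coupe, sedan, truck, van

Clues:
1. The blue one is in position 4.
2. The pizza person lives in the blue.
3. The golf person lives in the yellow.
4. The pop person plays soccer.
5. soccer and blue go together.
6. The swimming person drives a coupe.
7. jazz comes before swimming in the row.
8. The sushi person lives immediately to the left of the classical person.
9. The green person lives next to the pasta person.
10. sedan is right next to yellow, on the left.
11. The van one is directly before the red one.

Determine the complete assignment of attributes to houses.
Solution:

House | Sport | Music | Color | Food | Vehicle
----------------------------------------------
  1   | tennis | jazz | green | sushi | sedan
  2   | golf | classical | yellow | pasta | van
  3   | swimming | rock | red | tacos | coupe
  4   | soccer | pop | blue | pizza | truck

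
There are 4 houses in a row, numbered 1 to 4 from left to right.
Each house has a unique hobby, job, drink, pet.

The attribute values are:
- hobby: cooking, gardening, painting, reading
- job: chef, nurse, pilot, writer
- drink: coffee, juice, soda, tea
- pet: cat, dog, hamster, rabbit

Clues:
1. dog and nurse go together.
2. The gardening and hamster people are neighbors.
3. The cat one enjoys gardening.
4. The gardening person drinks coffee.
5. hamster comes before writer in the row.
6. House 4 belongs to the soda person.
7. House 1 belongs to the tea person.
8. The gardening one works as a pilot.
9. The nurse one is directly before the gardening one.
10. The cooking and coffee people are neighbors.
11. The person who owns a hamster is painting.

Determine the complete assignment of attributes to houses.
Solution:

House | Hobby | Job | Drink | Pet
---------------------------------
  1   | cooking | nurse | tea | dog
  2   | gardening | pilot | coffee | cat
  3   | painting | chef | juice | hamster
  4   | reading | writer | soda | rabbit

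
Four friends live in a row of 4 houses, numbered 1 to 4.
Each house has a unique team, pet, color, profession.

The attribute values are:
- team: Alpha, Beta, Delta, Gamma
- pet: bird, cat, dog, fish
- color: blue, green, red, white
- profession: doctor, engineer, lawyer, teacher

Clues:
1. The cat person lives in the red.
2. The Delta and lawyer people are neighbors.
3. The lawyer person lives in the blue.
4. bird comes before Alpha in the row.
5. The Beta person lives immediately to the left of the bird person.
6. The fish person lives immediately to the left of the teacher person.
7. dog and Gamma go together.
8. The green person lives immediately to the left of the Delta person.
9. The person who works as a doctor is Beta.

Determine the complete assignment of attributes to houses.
Solution:

House | Team | Pet | Color | Profession
---------------------------------------
  1   | Beta | fish | green | doctor
  2   | Delta | bird | white | teacher
  3   | Gamma | dog | blue | lawyer
  4   | Alpha | cat | red | engineer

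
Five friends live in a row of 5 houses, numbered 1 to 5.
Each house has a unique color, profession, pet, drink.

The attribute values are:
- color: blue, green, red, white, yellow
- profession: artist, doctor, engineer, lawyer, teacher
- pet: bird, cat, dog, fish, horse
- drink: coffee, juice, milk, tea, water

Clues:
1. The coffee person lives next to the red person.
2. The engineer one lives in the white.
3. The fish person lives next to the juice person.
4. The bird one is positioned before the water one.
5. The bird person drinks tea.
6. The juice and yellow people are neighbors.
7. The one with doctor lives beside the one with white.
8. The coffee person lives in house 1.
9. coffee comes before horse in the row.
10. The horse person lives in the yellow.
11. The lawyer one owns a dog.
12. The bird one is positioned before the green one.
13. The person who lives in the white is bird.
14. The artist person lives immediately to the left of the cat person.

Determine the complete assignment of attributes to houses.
Solution:

House | Color | Profession | Pet | Drink
----------------------------------------
  1   | blue | artist | fish | coffee
  2   | red | teacher | cat | juice
  3   | yellow | doctor | horse | milk
  4   | white | engineer | bird | tea
  5   | green | lawyer | dog | water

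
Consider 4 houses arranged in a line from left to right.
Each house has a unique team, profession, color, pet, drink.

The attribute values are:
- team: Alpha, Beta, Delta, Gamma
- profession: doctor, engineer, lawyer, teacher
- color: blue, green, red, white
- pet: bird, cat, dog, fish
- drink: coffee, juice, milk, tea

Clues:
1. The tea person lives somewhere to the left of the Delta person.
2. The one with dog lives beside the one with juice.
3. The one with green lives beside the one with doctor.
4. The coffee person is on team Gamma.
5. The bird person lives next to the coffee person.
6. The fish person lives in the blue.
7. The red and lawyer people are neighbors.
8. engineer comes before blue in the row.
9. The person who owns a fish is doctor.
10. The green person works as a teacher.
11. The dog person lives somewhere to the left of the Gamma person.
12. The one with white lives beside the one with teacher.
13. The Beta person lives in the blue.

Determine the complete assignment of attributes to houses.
Solution:

House | Team | Profession | Color | Pet | Drink
-----------------------------------------------
  1   | Alpha | engineer | red | dog | tea
  2   | Delta | lawyer | white | bird | juice
  3   | Gamma | teacher | green | cat | coffee
  4   | Beta | doctor | blue | fish | milk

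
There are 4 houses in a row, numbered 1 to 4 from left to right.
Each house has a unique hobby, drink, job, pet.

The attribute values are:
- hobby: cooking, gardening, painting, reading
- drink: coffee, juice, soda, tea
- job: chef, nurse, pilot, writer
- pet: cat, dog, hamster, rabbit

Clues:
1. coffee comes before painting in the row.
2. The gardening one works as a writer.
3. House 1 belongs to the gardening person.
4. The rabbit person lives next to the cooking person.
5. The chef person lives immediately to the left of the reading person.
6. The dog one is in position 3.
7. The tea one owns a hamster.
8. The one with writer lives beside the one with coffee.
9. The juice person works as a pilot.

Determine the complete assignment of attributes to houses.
Solution:

House | Hobby | Drink | Job | Pet
---------------------------------
  1   | gardening | soda | writer | rabbit
  2   | cooking | coffee | chef | cat
  3   | reading | juice | pilot | dog
  4   | painting | tea | nurse | hamster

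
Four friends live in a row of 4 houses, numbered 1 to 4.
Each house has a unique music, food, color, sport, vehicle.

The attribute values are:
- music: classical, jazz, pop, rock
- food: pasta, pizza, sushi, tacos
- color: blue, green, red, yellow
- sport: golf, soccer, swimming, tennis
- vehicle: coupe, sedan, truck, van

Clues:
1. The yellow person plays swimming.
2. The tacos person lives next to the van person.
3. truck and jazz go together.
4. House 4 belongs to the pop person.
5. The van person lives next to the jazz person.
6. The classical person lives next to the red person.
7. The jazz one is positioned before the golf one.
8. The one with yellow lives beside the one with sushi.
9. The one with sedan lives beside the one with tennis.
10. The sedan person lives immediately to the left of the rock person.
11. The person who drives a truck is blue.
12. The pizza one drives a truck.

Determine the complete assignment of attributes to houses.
Solution:

House | Music | Food | Color | Sport | Vehicle
----------------------------------------------
  1   | classical | tacos | yellow | swimming | sedan
  2   | rock | sushi | red | tennis | van
  3   | jazz | pizza | blue | soccer | truck
  4   | pop | pasta | green | golf | coupe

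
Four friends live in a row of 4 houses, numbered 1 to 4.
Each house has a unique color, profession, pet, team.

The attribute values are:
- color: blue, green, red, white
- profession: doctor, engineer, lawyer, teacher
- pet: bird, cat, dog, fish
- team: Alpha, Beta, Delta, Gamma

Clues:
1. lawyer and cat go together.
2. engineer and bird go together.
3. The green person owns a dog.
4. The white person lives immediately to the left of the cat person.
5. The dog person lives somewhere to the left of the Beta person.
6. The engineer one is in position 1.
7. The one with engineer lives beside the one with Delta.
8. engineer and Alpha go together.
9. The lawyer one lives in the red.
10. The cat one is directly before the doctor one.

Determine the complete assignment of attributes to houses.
Solution:

House | Color | Profession | Pet | Team
---------------------------------------
  1   | white | engineer | bird | Alpha
  2   | red | lawyer | cat | Delta
  3   | green | doctor | dog | Gamma
  4   | blue | teacher | fish | Beta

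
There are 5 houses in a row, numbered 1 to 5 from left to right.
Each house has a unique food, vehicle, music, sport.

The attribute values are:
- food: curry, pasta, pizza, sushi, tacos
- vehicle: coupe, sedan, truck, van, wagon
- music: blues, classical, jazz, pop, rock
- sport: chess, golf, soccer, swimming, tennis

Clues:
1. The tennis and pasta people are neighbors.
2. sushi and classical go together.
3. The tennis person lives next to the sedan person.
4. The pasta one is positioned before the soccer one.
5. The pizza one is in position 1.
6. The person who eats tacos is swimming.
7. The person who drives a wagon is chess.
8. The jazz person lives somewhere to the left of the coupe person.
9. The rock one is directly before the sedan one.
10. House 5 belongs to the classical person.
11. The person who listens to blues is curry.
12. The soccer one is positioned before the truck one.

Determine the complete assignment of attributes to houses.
Solution:

House | Food | Vehicle | Music | Sport
--------------------------------------
  1   | pizza | van | rock | tennis
  2   | pasta | sedan | jazz | golf
  3   | curry | coupe | blues | soccer
  4   | tacos | truck | pop | swimming
  5   | sushi | wagon | classical | chess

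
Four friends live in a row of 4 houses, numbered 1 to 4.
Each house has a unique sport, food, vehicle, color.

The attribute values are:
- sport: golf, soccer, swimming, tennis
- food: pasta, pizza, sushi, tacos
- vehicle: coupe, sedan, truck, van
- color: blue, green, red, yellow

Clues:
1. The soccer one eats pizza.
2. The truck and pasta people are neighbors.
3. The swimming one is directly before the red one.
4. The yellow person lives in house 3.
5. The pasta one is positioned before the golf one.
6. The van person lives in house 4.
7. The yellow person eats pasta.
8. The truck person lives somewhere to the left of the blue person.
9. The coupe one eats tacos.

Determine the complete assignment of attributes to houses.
Solution:

House | Sport | Food | Vehicle | Color
--------------------------------------
  1   | swimming | tacos | coupe | green
  2   | soccer | pizza | truck | red
  3   | tennis | pasta | sedan | yellow
  4   | golf | sushi | van | blue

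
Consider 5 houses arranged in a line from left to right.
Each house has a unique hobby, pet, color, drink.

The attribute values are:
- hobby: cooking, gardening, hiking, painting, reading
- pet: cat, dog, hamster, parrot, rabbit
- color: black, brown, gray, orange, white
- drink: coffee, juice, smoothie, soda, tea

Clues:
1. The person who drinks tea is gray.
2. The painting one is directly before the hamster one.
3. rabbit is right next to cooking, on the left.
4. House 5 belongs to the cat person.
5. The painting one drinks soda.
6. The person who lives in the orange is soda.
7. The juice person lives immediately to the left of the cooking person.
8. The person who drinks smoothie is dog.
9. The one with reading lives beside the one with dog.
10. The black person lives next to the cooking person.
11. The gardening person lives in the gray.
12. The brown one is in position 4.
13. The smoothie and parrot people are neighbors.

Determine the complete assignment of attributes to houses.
Solution:

House | Hobby | Pet | Color | Drink
-----------------------------------
  1   | reading | rabbit | black | juice
  2   | cooking | dog | white | smoothie
  3   | painting | parrot | orange | soda
  4   | hiking | hamster | brown | coffee
  5   | gardening | cat | gray | tea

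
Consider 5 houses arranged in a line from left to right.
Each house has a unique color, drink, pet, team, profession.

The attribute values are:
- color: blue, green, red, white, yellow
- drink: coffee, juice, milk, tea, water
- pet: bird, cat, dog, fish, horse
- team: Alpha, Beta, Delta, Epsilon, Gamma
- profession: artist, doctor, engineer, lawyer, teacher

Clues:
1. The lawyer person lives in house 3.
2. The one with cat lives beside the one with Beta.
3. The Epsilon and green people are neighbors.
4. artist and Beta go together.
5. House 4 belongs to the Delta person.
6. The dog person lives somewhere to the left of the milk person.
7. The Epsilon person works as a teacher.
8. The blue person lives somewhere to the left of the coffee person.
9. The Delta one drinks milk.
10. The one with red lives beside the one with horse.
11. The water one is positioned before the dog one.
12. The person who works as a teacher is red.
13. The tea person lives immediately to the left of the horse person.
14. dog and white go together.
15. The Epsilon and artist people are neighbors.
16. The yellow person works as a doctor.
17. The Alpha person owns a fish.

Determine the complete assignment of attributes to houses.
Solution:

House | Color | Drink | Pet | Team | Profession
-----------------------------------------------
  1   | red | tea | cat | Epsilon | teacher
  2   | green | water | horse | Beta | artist
  3   | white | juice | dog | Gamma | lawyer
  4   | blue | milk | bird | Delta | engineer
  5   | yellow | coffee | fish | Alpha | doctor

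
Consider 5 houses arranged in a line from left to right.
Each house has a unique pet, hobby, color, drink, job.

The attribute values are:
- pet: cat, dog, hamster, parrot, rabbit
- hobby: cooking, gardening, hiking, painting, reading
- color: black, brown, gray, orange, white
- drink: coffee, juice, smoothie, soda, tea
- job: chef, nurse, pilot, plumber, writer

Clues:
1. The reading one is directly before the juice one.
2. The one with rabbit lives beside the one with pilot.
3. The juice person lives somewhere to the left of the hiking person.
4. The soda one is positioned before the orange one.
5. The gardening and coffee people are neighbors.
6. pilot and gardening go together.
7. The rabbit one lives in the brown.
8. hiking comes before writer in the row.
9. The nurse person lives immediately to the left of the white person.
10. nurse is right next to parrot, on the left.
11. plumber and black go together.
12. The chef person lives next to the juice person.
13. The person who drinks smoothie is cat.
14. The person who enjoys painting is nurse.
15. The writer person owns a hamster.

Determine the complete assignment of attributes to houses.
Solution:

House | Pet | Hobby | Color | Drink | Job
-----------------------------------------
  1   | cat | reading | gray | smoothie | chef
  2   | rabbit | painting | brown | juice | nurse
  3   | parrot | gardening | white | soda | pilot
  4   | dog | hiking | black | coffee | plumber
  5   | hamster | cooking | orange | tea | writer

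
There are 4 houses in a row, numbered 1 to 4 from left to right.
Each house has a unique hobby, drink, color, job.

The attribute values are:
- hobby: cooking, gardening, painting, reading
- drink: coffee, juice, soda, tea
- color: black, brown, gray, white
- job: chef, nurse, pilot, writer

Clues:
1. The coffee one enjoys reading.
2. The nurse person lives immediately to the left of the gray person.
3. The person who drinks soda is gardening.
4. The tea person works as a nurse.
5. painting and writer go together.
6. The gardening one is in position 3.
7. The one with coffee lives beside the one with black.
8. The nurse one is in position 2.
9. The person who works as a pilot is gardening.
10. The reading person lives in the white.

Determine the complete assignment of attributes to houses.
Solution:

House | Hobby | Drink | Color | Job
-----------------------------------
  1   | reading | coffee | white | chef
  2   | cooking | tea | black | nurse
  3   | gardening | soda | gray | pilot
  4   | painting | juice | brown | writer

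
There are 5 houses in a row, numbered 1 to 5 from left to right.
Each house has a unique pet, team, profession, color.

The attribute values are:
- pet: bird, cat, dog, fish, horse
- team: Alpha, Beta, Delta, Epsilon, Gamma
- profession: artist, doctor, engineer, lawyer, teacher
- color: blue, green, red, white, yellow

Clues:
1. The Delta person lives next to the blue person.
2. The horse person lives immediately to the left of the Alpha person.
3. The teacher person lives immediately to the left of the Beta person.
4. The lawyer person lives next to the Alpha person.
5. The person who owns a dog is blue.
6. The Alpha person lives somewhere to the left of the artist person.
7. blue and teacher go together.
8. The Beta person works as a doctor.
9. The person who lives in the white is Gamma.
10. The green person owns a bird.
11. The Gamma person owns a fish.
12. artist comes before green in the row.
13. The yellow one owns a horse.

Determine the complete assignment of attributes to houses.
Solution:

House | Pet | Team | Profession | Color
---------------------------------------
  1   | horse | Delta | lawyer | yellow
  2   | dog | Alpha | teacher | blue
  3   | cat | Beta | doctor | red
  4   | fish | Gamma | artist | white
  5   | bird | Epsilon | engineer | green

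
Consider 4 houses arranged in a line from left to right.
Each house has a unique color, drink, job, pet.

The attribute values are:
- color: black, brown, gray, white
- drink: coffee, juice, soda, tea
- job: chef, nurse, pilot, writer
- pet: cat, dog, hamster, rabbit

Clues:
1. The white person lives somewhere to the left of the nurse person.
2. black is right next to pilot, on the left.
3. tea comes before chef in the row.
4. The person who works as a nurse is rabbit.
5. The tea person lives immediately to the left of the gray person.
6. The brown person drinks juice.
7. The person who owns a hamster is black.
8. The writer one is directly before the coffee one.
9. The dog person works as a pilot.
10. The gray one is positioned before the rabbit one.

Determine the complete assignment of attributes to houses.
Solution:

House | Color | Drink | Job | Pet
---------------------------------
  1   | black | tea | writer | hamster
  2   | gray | coffee | pilot | dog
  3   | white | soda | chef | cat
  4   | brown | juice | nurse | rabbit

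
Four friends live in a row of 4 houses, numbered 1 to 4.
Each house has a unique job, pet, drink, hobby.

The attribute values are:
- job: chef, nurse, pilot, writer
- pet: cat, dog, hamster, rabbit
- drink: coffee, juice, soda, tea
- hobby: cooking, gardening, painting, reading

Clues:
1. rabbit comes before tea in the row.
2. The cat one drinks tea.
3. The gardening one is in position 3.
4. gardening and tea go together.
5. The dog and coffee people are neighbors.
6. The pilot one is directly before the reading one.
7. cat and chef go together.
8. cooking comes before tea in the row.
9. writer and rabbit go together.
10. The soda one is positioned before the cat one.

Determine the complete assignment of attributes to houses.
Solution:

House | Job | Pet | Drink | Hobby
---------------------------------
  1   | pilot | dog | soda | cooking
  2   | writer | rabbit | coffee | reading
  3   | chef | cat | tea | gardening
  4   | nurse | hamster | juice | painting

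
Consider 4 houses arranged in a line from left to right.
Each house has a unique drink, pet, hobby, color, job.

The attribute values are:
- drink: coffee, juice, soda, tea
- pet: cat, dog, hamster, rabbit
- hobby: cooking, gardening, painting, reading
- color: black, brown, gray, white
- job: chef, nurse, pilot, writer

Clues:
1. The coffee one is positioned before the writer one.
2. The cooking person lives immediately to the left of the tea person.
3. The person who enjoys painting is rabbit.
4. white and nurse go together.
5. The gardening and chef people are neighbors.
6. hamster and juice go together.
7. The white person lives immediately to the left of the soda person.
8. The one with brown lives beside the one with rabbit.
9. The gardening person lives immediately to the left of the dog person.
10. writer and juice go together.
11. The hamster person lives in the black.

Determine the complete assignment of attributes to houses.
Solution:

House | Drink | Pet | Hobby | Color | Job
-----------------------------------------
  1   | coffee | cat | gardening | white | nurse
  2   | soda | dog | cooking | brown | chef
  3   | tea | rabbit | painting | gray | pilot
  4   | juice | hamster | reading | black | writer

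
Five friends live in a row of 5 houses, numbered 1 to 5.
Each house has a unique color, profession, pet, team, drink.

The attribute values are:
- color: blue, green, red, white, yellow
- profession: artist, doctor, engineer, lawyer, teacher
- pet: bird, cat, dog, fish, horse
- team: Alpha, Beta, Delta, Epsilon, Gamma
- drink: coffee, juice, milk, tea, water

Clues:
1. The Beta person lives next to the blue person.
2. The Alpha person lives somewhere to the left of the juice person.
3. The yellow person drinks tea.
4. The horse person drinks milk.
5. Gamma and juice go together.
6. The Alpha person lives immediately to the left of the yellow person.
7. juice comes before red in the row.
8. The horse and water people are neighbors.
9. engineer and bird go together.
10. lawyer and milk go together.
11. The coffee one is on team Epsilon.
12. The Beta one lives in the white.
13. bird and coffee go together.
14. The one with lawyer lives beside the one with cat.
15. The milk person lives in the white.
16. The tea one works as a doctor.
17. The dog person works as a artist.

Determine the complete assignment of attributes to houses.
Solution:

House | Color | Profession | Pet | Team | Drink
-----------------------------------------------
  1   | white | lawyer | horse | Beta | milk
  2   | blue | teacher | cat | Alpha | water
  3   | yellow | doctor | fish | Delta | tea
  4   | green | artist | dog | Gamma | juice
  5   | red | engineer | bird | Epsilon | coffee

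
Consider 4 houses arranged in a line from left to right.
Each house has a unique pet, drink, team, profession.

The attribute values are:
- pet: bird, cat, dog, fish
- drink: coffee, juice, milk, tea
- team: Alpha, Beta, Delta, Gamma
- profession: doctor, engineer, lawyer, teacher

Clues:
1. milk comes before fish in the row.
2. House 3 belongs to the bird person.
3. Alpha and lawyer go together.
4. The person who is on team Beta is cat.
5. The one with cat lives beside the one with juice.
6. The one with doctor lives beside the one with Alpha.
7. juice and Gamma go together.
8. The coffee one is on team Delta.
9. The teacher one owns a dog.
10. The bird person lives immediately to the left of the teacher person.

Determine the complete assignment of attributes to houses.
Solution:

House | Pet | Drink | Team | Profession
---------------------------------------
  1   | cat | milk | Beta | engineer
  2   | fish | juice | Gamma | doctor
  3   | bird | tea | Alpha | lawyer
  4   | dog | coffee | Delta | teacher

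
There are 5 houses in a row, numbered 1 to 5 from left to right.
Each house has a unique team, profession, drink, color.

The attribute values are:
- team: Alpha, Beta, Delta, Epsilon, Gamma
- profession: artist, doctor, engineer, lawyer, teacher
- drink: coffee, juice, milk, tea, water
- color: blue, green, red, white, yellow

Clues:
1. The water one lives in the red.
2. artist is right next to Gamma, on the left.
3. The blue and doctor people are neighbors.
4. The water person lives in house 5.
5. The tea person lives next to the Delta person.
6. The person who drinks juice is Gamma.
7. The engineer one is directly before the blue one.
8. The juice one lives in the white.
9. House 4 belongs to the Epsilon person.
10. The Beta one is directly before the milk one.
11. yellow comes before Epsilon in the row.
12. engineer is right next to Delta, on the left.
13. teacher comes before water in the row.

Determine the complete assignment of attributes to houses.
Solution:

House | Team | Profession | Drink | Color
-----------------------------------------
  1   | Beta | engineer | tea | yellow
  2   | Delta | artist | milk | blue
  3   | Gamma | doctor | juice | white
  4   | Epsilon | teacher | coffee | green
  5   | Alpha | lawyer | water | red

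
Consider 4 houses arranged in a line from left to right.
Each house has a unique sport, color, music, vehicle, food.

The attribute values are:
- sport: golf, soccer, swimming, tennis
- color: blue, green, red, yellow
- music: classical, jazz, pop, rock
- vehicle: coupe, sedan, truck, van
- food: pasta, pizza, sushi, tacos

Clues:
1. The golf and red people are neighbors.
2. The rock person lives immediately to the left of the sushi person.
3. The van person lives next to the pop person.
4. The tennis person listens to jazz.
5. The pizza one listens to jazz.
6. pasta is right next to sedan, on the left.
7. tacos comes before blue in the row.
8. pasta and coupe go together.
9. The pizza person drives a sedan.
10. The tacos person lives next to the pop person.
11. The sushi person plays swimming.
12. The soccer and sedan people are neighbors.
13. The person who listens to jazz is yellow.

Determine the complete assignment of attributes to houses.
Solution:

House | Sport | Color | Music | Vehicle | Food
----------------------------------------------
  1   | golf | green | rock | van | tacos
  2   | swimming | red | pop | truck | sushi
  3   | soccer | blue | classical | coupe | pasta
  4   | tennis | yellow | jazz | sedan | pizza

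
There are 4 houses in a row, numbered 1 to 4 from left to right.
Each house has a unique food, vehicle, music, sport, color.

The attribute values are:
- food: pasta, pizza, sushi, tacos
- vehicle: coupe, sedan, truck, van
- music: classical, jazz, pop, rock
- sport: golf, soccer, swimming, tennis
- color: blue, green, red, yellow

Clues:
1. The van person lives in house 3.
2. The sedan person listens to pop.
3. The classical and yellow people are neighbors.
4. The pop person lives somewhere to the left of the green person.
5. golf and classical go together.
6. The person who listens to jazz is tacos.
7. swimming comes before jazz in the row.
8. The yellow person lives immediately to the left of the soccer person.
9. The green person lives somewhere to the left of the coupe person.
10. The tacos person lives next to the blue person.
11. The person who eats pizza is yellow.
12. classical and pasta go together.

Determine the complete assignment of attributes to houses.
Solution:

House | Food | Vehicle | Music | Sport | Color
----------------------------------------------
  1   | pasta | truck | classical | golf | red
  2   | pizza | sedan | pop | swimming | yellow
  3   | tacos | van | jazz | soccer | green
  4   | sushi | coupe | rock | tennis | blue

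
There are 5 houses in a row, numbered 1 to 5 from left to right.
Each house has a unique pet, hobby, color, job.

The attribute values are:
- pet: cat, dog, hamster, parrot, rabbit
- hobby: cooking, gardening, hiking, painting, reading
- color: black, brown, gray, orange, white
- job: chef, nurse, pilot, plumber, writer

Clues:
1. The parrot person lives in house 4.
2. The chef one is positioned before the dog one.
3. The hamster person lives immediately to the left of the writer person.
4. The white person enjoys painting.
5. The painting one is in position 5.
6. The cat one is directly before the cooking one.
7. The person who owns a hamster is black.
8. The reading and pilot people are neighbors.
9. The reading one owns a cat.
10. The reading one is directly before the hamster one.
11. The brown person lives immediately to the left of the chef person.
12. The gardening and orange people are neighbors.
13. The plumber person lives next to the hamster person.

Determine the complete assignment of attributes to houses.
Solution:

House | Pet | Hobby | Color | Job
---------------------------------
  1   | cat | reading | gray | plumber
  2   | hamster | cooking | black | pilot
  3   | rabbit | gardening | brown | writer
  4   | parrot | hiking | orange | chef
  5   | dog | painting | white | nurse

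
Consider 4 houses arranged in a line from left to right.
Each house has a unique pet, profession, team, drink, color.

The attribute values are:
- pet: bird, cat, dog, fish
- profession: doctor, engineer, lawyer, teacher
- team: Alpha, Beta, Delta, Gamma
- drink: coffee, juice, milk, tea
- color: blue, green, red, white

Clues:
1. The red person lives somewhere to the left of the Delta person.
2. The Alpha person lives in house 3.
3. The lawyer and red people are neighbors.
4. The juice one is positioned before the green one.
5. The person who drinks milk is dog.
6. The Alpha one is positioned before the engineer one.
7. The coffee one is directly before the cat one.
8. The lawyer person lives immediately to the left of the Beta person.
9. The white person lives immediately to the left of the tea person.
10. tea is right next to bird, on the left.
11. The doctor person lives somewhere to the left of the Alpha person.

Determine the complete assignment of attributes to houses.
Solution:

House | Pet | Profession | Team | Drink | Color
-----------------------------------------------
  1   | fish | lawyer | Gamma | coffee | white
  2   | cat | doctor | Beta | tea | red
  3   | bird | teacher | Alpha | juice | blue
  4   | dog | engineer | Delta | milk | green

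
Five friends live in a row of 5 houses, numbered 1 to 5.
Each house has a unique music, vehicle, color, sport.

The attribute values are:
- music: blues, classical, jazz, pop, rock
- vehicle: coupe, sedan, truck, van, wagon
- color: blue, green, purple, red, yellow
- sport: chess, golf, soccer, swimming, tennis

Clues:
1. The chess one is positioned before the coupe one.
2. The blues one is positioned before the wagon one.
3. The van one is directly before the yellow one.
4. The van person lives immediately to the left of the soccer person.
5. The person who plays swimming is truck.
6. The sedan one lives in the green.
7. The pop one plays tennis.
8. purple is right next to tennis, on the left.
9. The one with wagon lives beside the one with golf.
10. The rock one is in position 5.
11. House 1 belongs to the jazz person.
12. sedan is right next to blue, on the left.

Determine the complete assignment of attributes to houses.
Solution:

House | Music | Vehicle | Color | Sport
---------------------------------------
  1   | jazz | truck | purple | swimming
  2   | pop | sedan | green | tennis
  3   | blues | van | blue | chess
  4   | classical | wagon | yellow | soccer
  5   | rock | coupe | red | golf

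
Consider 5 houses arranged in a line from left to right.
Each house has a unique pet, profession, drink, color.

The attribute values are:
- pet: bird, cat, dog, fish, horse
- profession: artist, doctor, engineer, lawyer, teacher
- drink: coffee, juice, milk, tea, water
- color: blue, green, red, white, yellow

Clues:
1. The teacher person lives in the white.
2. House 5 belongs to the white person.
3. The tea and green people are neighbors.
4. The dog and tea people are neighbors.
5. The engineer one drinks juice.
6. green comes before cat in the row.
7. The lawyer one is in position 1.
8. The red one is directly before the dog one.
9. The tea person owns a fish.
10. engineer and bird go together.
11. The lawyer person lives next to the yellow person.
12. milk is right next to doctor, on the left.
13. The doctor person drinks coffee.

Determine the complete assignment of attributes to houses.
Solution:

House | Pet | Profession | Drink | Color
----------------------------------------
  1   | horse | lawyer | milk | red
  2   | dog | doctor | coffee | yellow
  3   | fish | artist | tea | blue
  4   | bird | engineer | juice | green
  5   | cat | teacher | water | white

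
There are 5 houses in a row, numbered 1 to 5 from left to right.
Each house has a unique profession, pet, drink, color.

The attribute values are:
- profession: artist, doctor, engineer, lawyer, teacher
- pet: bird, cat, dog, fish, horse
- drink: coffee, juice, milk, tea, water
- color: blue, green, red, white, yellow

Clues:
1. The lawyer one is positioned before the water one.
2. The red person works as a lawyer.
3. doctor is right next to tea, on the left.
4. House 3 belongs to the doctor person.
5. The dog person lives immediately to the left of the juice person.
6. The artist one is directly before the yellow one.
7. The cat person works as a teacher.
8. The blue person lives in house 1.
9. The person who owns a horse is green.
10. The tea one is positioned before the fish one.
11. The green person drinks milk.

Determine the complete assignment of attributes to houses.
Solution:

House | Profession | Pet | Drink | Color
----------------------------------------
  1   | artist | dog | coffee | blue
  2   | teacher | cat | juice | yellow
  3   | doctor | horse | milk | green
  4   | lawyer | bird | tea | red
  5   | engineer | fish | water | white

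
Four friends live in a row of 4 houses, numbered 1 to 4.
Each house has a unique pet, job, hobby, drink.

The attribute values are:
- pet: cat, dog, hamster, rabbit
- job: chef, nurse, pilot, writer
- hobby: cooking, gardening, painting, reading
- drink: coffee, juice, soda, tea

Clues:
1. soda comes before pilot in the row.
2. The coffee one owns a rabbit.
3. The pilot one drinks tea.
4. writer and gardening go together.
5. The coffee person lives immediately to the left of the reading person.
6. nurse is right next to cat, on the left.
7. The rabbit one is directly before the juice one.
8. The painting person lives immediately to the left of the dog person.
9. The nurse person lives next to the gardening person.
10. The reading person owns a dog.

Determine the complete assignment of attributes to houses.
Solution:

House | Pet | Job | Hobby | Drink
---------------------------------
  1   | rabbit | chef | painting | coffee
  2   | dog | nurse | reading | juice
  3   | cat | writer | gardening | soda
  4   | hamster | pilot | cooking | tea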